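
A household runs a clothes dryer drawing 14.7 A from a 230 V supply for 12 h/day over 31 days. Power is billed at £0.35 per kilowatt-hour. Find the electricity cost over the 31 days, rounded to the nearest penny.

£440.21

Power = 14.7 A × 230 V = 3381 W = 3.381 kW
Runtime = 12 h/day × 31 days = 372 h
Energy = 3.381 kW × 372 h = 1257.732 kWh
Cost = 1257.732 kWh × £0.35/kWh = £440.21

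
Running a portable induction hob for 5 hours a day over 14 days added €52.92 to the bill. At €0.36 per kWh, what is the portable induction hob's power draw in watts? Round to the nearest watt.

2100 W

Energy = €52.92 ÷ €0.36/kWh = 147 kWh
Runtime = 5 h/day × 14 days = 70 h
Power = 147 kWh ÷ 70 h = 2.1 kW = 2100 W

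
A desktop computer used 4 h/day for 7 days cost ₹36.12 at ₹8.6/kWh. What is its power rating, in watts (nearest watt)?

150 W

Energy = ₹36.12 ÷ ₹8.6/kWh = 4.2 kWh
Runtime = 4 h/day × 7 days = 28 h
Power = 4.2 kWh ÷ 28 h = 0.15 kW = 150 W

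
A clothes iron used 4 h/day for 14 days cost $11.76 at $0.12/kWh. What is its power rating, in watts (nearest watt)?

Energy = $11.76 ÷ $0.12/kWh = 98 kWh
Runtime = 4 h/day × 14 days = 56 h
Power = 98 kWh ÷ 56 h = 1.75 kW = 1750 W

1750 W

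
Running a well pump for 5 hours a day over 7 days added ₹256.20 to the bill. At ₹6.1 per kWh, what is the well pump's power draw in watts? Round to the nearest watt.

1200 W

Energy = ₹256.20 ÷ ₹6.1/kWh = 42 kWh
Runtime = 5 h/day × 7 days = 35 h
Power = 42 kWh ÷ 35 h = 1.2 kW = 1200 W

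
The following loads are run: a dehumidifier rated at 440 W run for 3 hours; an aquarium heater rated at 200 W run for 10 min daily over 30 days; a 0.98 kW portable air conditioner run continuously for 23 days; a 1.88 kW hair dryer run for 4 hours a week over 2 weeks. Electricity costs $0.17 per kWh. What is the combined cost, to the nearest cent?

dehumidifier: 0.44 kW × 3 h = 1.32 kWh
aquarium heater: Runtime = 10 min × 30 = 300 min = 5 h
aquarium heater: 0.2 kW × 5 h = 1 kWh
portable air conditioner: Runtime = 24 h × 23 = 552 h
portable air conditioner: 0.98 kW × 552 h = 540.96 kWh
hair dryer: Runtime = 4 h/week × 2 weeks = 8 h
hair dryer: 1.88 kW × 8 h = 15.04 kWh
Total energy = 558.32 kWh
Cost = 558.32 × $0.17 = $94.91

$94.91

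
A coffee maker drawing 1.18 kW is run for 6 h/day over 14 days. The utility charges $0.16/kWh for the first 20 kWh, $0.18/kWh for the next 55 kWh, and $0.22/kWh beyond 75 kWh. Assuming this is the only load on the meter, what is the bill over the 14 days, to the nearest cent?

Runtime = 6 h/day × 14 days = 84 h
Energy = 1.18 kW × 84 h = 99.12 kWh
Tier 1 (0–20 kWh): 20 × $0.16 = $3.2
Tier 2 (20–75 kWh): 55 × $0.18 = $9.9
Above 75 kWh: 24.12 × $0.22 = $5.3064
Bill = $18.41

$18.41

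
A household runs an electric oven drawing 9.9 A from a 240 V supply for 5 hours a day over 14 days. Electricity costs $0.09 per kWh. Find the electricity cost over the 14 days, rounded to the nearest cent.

Power = 9.9 A × 240 V = 2376 W = 2.376 kW
Runtime = 5 h/day × 14 days = 70 h
Energy = 2.376 kW × 70 h = 166.32 kWh
Cost = 166.32 kWh × $0.09/kWh = $14.97

$14.97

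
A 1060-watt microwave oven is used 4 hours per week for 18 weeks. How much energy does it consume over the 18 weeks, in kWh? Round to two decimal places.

Runtime = 4 h/week × 18 weeks = 72 h
Energy = 1.06 kW × 72 h = 76.32 kWh

76.32 kWh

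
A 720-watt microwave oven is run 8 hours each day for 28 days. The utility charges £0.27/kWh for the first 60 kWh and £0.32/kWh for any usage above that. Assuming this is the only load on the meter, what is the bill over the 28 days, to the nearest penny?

£48.61

Runtime = 8 h/day × 28 days = 224 h
Energy = 0.72 kW × 224 h = 161.28 kWh
Tier 1 (0–60 kWh): 60 × £0.27 = £16.2
Above 60 kWh: 101.28 × £0.32 = £32.4096
Bill = £48.61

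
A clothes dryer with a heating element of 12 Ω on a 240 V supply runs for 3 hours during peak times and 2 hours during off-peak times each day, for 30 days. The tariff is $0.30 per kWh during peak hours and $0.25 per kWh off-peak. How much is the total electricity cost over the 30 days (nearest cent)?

Power = V²/R = 240²/12 = 4800 W = 4.8 kW
Peak energy = 4.8 kW × 3 h × 30 = 432 kWh
Off-peak energy = 4.8 kW × 2 h × 30 = 288 kWh
Cost = 432 × $0.30 + 288 × $0.25 = $129.6 + $72 = $201.60

$201.60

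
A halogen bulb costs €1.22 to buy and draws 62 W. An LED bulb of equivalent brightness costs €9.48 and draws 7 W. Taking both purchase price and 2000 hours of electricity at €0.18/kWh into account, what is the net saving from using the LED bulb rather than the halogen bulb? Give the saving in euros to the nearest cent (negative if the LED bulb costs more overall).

halogen bulb: €1.22 + (62/1000) kW × 2000 h × €0.18 = €1.22 + €22.32 = €23.54
LED bulb: €9.48 + (7/1000) kW × 2000 h × €0.18 = €9.48 + €2.52 = €12
Saving = €23.54 − €12 = €11.54

€11.54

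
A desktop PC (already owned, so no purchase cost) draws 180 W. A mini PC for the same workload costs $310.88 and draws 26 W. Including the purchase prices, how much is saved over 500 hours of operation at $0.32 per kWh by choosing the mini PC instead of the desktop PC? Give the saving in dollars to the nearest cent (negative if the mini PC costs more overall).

desktop PC: $0.00 + (180/1000) kW × 500 h × $0.32 = $0.00 + $28.8 = $28.8
mini PC: $310.88 + (26/1000) kW × 500 h × $0.32 = $310.88 + $4.16 = $315.04
Saving = $28.8 − $315.04 = −$286.24

-$286.24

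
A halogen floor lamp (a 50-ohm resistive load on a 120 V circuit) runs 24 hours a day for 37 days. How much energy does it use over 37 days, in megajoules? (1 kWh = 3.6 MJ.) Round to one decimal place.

Power = V²/R = 120²/50 = 288 W = 0.288 kW
Runtime = 24 h × 37 = 888 h
Energy = 0.288 kW × 888 h = 255.744 kWh
= 255.744 × 3.6 MJ = 920.7 MJ

920.7 MJ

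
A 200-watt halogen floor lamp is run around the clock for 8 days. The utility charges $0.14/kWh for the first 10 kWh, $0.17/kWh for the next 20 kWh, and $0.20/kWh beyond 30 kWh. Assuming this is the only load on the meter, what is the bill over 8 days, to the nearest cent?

Runtime = 24 h × 8 = 192 h
Energy = 0.2 kW × 192 h = 38.4 kWh
Tier 1 (0–10 kWh): 10 × $0.14 = $1.4
Tier 2 (10–30 kWh): 20 × $0.17 = $3.4
Above 30 kWh: 8.4 × $0.20 = $1.68
Bill = $6.48

$6.48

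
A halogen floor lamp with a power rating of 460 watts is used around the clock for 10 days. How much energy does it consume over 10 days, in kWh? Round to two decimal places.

110.40 kWh

Runtime = 24 h × 10 = 240 h
Energy = 0.46 kW × 240 h = 110.4 kWh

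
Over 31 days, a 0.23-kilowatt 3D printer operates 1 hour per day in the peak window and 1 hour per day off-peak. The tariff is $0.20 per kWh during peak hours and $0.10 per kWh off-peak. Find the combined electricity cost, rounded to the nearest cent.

$2.14

Peak energy = 0.23 kW × 1 h × 31 = 7.13 kWh
Off-peak energy = 0.23 kW × 1 h × 31 = 7.13 kWh
Cost = 7.13 × $0.20 + 7.13 × $0.10 = $1.426 + $0.713 = $2.14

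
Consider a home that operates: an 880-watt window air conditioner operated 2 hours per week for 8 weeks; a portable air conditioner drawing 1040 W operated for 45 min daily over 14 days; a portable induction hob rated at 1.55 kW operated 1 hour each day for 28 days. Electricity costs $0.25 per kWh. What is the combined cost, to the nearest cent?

window air conditioner: Runtime = 2 h/week × 8 weeks = 16 h
window air conditioner: 0.88 kW × 16 h = 14.08 kWh
portable air conditioner: Runtime = 45 min × 14 = 630 min = 10.5 h
portable air conditioner: 1.04 kW × 10.5 h = 10.92 kWh
portable induction hob: Runtime = 1 h/day × 28 days = 28 h
portable induction hob: 1.55 kW × 28 h = 43.4 kWh
Total energy = 68.4 kWh
Cost = 68.4 × $0.25 = $17.10

$17.10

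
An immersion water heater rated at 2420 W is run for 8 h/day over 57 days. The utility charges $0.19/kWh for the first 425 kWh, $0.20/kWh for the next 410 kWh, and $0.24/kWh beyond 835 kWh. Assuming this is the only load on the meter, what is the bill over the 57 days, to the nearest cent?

$227.19

Runtime = 8 h/day × 57 days = 456 h
Energy = 2.42 kW × 456 h = 1103.52 kWh
Tier 1 (0–425 kWh): 425 × $0.19 = $80.75
Tier 2 (425–835 kWh): 410 × $0.20 = $82
Above 835 kWh: 268.52 × $0.24 = $64.4448
Bill = $227.19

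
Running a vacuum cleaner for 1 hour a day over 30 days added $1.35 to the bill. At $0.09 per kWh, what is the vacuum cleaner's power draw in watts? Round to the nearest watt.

500 W

Energy = $1.35 ÷ $0.09/kWh = 15 kWh
Runtime = 1 h/day × 30 days = 30 h
Power = 15 kWh ÷ 30 h = 0.5 kW = 500 W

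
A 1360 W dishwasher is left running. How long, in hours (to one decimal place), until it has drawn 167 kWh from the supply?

Hours = 167 kWh ÷ 1.36 kW = 122.8 h

122.8 h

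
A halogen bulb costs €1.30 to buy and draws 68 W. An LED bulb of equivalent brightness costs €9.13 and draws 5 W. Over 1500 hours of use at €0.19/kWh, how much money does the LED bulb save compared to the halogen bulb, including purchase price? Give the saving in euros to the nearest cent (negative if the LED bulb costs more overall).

€10.13

halogen bulb: €1.30 + (68/1000) kW × 1500 h × €0.19 = €1.30 + €19.38 = €20.68
LED bulb: €9.13 + (5/1000) kW × 1500 h × €0.19 = €9.13 + €1.425 = €10.555
Saving = €20.68 − €10.555 = €10.125 → €10.13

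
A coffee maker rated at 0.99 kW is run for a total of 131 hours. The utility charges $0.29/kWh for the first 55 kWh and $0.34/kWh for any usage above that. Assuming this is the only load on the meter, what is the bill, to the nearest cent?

Energy = 0.99 kW × 131 h = 129.69 kWh
Tier 1 (0–55 kWh): 55 × $0.29 = $15.95
Above 55 kWh: 74.69 × $0.34 = $25.3946
Bill = $41.34

$41.34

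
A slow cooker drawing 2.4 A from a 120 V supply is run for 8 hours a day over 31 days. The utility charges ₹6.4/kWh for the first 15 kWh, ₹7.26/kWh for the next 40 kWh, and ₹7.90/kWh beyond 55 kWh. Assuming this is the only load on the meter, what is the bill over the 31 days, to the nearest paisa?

Power = 2.4 A × 120 V = 288 W = 0.288 kW
Runtime = 8 h/day × 31 days = 248 h
Energy = 0.288 kW × 248 h = 71.424 kWh
Tier 1 (0–15 kWh): 15 × ₹6.4 = ₹96
Tier 2 (15–55 kWh): 40 × ₹7.26 = ₹290.4
Above 55 kWh: 16.424 × ₹7.90 = ₹129.7496
Bill = ₹516.15

₹516.15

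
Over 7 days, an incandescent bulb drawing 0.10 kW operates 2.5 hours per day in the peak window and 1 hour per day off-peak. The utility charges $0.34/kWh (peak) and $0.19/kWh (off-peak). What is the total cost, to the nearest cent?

Peak energy = 0.1 kW × 2.5 h × 7 = 1.75 kWh
Off-peak energy = 0.1 kW × 1 h × 7 = 0.7 kWh
Cost = 1.75 × $0.34 + 0.7 × $0.19 = $0.595 + $0.133 = $0.73

$0.73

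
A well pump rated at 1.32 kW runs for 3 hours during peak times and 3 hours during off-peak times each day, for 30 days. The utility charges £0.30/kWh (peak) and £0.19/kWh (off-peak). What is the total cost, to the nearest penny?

£58.21

Peak energy = 1.32 kW × 3 h × 30 = 118.8 kWh
Off-peak energy = 1.32 kW × 3 h × 30 = 118.8 kWh
Cost = 118.8 × £0.30 + 118.8 × £0.19 = £35.64 + £22.572 = £58.21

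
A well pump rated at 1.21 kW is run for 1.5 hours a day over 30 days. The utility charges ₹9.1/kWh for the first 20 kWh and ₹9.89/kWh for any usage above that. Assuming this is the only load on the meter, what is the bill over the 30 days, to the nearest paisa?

Runtime = 1.5 h/day × 30 days = 45 h
Energy = 1.21 kW × 45 h = 54.45 kWh
Tier 1 (0–20 kWh): 20 × ₹9.1 = ₹182
Above 20 kWh: 34.45 × ₹9.89 = ₹340.7105
Bill = ₹522.71

₹522.71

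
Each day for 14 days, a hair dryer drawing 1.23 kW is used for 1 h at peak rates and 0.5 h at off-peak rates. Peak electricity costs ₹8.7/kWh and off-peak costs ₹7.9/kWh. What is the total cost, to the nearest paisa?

Peak energy = 1.23 kW × 1 h × 14 = 17.22 kWh
Off-peak energy = 1.23 kW × 0.5 h × 14 = 8.61 kWh
Cost = 17.22 × ₹8.7 + 8.61 × ₹7.9 = ₹149.814 + ₹68.019 = ₹217.83

₹217.83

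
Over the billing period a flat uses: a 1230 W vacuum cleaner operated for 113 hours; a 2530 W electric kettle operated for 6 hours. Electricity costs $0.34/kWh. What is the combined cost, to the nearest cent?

$52.42

vacuum cleaner: 1.23 kW × 113 h = 138.99 kWh
electric kettle: 2.53 kW × 6 h = 15.18 kWh
Total energy = 154.17 kWh
Cost = 154.17 × $0.34 = $52.42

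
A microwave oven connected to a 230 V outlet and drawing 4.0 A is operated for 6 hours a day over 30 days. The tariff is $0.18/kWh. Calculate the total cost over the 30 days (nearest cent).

$29.81

Power = 4.0 A × 230 V = 920 W = 0.92 kW
Runtime = 6 h/day × 30 days = 180 h
Energy = 0.92 kW × 180 h = 165.6 kWh
Cost = 165.6 kWh × $0.18/kWh = $29.81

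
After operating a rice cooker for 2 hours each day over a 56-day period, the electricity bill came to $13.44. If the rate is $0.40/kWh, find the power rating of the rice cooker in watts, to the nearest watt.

300 W

Energy = $13.44 ÷ $0.40/kWh = 33.6 kWh
Runtime = 2 h/day × 56 days = 112 h
Power = 33.6 kWh ÷ 112 h = 0.3 kW = 300 W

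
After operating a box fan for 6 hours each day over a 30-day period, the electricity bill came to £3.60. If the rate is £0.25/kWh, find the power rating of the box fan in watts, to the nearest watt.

80 W

Energy = £3.60 ÷ £0.25/kWh = 14.4 kWh
Runtime = 6 h/day × 30 days = 180 h
Power = 14.4 kWh ÷ 180 h = 0.08 kW = 80 W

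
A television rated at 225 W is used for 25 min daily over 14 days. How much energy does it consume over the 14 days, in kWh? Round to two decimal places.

1.31 kWh

Runtime = 25 min × 14 = 350 min = 5.833333… h
Energy = 0.225 kW × 5.833333… h = 1.3125 kWh ≈ 1.31 kWh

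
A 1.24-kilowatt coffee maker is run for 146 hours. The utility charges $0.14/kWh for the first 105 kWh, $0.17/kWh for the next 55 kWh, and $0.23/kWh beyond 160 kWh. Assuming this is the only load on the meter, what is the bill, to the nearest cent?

$28.89

Energy = 1.24 kW × 146 h = 181.04 kWh
Tier 1 (0–105 kWh): 105 × $0.14 = $14.7
Tier 2 (105–160 kWh): 55 × $0.17 = $9.35
Above 160 kWh: 21.04 × $0.23 = $4.8392
Bill = $28.89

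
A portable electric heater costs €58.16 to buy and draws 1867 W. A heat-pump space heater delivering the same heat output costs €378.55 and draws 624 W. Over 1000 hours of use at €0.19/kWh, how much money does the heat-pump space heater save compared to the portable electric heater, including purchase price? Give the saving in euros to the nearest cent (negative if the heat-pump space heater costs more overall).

portable electric heater: €58.16 + (1867/1000) kW × 1000 h × €0.19 = €58.16 + €354.73 = €412.89
heat-pump space heater: €378.55 + (624/1000) kW × 1000 h × €0.19 = €378.55 + €118.56 = €497.11
Saving = €412.89 − €497.11 = −€84.22

-€84.22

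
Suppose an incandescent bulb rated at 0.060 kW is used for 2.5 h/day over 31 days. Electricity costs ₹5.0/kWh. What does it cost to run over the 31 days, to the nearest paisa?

₹23.25

Runtime = 2.5 h/day × 31 days = 77.5 h
Energy = 0.06 kW × 77.5 h = 4.65 kWh
Cost = 4.65 kWh × ₹5.0/kWh = ₹23.25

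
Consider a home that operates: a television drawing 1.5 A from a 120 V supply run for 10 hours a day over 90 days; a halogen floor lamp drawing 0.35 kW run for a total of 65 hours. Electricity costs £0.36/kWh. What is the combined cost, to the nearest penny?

£66.51

television: Power = 1.5 A × 120 V = 180 W = 0.18 kW
television: Runtime = 10 h/day × 90 days = 900 h
television: 0.18 kW × 900 h = 162 kWh
halogen floor lamp: 0.35 kW × 65 h = 22.75 kWh
Total energy = 184.75 kWh
Cost = 184.75 × £0.36 = £66.51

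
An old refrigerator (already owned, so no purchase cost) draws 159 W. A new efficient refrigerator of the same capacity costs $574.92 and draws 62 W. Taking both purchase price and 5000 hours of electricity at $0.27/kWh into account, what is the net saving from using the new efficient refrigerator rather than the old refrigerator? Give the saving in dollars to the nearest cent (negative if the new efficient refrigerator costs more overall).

old refrigerator: $0.00 + (159/1000) kW × 5000 h × $0.27 = $0.00 + $214.65 = $214.65
new efficient refrigerator: $574.92 + (62/1000) kW × 5000 h × $0.27 = $574.92 + $83.7 = $658.62
Saving = $214.65 − $658.62 = −$443.97

-$443.97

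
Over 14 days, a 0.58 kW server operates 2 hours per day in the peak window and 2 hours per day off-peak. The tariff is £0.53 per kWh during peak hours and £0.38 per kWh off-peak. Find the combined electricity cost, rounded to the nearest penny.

Peak energy = 0.58 kW × 2 h × 14 = 16.24 kWh
Off-peak energy = 0.58 kW × 2 h × 14 = 16.24 kWh
Cost = 16.24 × £0.53 + 16.24 × £0.38 = £8.6072 + £6.1712 = £14.78

£14.78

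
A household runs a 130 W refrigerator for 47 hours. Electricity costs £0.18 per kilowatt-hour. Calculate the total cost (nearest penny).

£1.10

Energy = 0.13 kW × 47 h = 6.11 kWh
Cost = 6.11 kWh × £0.18/kWh = £1.10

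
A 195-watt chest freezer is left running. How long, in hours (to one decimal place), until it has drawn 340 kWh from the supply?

Hours = 340 kWh ÷ 0.195 kW = 1743.6 h

1743.6 h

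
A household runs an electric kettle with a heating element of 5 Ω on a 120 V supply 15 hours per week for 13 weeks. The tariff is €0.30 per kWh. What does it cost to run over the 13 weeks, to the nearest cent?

€168.48

Power = V²/R = 120²/5 = 2880 W = 2.88 kW
Runtime = 15 h/week × 13 weeks = 195 h
Energy = 2.88 kW × 195 h = 561.6 kWh
Cost = 561.6 kWh × €0.30/kWh = €168.48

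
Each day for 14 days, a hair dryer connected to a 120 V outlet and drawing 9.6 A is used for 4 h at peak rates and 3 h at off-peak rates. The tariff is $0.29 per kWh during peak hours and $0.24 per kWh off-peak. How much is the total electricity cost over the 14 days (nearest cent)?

Power = 9.6 A × 120 V = 1152 W = 1.152 kW
Peak energy = 1.152 kW × 4 h × 14 = 64.512 kWh
Off-peak energy = 1.152 kW × 3 h × 14 = 48.384 kWh
Cost = 64.512 × $0.29 + 48.384 × $0.24 = $18.70848 + $11.61216 = $30.32

$30.32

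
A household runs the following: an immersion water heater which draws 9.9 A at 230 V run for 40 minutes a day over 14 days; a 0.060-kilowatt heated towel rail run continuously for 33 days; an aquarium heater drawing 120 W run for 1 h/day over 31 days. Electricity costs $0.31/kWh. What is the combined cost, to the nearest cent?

$22.47

immersion water heater: Power = 9.9 A × 230 V = 2277 W = 2.277 kW
immersion water heater: Runtime = 40 min × 14 = 560 min = 9.333333… h
immersion water heater: 2.277 kW × 9.333333… h = 21.252 kWh
heated towel rail: Runtime = 24 h × 33 = 792 h
heated towel rail: 0.06 kW × 792 h = 47.52 kWh
aquarium heater: Runtime = 1 h/day × 31 days = 31 h
aquarium heater: 0.12 kW × 31 h = 3.72 kWh
Total energy = 72.492 kWh
Cost = 72.492 × $0.31 = $22.47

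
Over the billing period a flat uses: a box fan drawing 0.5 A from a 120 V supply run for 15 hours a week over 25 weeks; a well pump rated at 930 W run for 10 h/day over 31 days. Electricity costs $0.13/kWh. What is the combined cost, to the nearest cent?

box fan: Power = 0.5 A × 120 V = 60 W = 0.06 kW
box fan: Runtime = 15 h/week × 25 weeks = 375 h
box fan: 0.06 kW × 375 h = 22.5 kWh
well pump: Runtime = 10 h/day × 31 days = 310 h
well pump: 0.93 kW × 310 h = 288.3 kWh
Total energy = 310.8 kWh
Cost = 310.8 × $0.13 = $40.40

$40.40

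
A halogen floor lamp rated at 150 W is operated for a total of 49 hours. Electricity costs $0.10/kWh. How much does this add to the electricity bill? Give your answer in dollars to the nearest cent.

Energy = 0.15 kW × 49 h = 7.35 kWh
Cost = 7.35 kWh × $0.10/kWh = $0.74

$0.74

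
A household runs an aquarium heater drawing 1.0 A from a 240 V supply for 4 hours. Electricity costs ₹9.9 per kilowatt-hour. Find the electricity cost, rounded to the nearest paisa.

₹9.50

Power = 1.0 A × 240 V = 240 W = 0.24 kW
Energy = 0.24 kW × 4 h = 0.96 kWh
Cost = 0.96 kWh × ₹9.9/kWh = ₹9.50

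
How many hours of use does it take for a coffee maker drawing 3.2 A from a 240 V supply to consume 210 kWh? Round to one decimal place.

273.4 h

Power = 3.2 A × 240 V = 768 W = 0.768 kW
Hours = 210 kWh ÷ 0.768 kW = 273.4 h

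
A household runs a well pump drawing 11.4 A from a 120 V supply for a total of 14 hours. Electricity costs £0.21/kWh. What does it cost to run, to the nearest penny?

£4.02

Power = 11.4 A × 120 V = 1368 W = 1.368 kW
Energy = 1.368 kW × 14 h = 19.152 kWh
Cost = 19.152 kWh × £0.21/kWh = £4.02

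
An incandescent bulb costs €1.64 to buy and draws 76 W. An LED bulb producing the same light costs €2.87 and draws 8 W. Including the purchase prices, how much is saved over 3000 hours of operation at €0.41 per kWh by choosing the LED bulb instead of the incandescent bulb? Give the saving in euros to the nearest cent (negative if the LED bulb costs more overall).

incandescent bulb: €1.64 + (76/1000) kW × 3000 h × €0.41 = €1.64 + €93.48 = €95.12
LED bulb: €2.87 + (8/1000) kW × 3000 h × €0.41 = €2.87 + €9.84 = €12.71
Saving = €95.12 − €12.71 = €82.41

€82.41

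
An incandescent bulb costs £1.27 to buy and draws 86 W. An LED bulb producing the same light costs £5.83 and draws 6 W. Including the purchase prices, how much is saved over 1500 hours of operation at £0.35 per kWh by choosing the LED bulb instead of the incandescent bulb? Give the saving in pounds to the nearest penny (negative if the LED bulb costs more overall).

£37.44

incandescent bulb: £1.27 + (86/1000) kW × 1500 h × £0.35 = £1.27 + £45.15 = £46.42
LED bulb: £5.83 + (6/1000) kW × 1500 h × £0.35 = £5.83 + £3.15 = £8.98
Saving = £46.42 − £8.98 = £37.44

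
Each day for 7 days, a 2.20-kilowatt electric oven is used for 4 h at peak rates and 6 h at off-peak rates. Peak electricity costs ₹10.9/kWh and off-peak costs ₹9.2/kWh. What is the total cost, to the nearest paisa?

Peak energy = 2.2 kW × 4 h × 7 = 61.6 kWh
Off-peak energy = 2.2 kW × 6 h × 7 = 92.4 kWh
Cost = 61.6 × ₹10.9 + 92.4 × ₹9.2 = ₹671.44 + ₹850.08 = ₹1521.52

₹1521.52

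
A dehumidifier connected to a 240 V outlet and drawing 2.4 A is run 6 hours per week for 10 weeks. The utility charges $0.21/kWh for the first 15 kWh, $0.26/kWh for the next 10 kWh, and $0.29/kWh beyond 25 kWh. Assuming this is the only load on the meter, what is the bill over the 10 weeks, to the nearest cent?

Power = 2.4 A × 240 V = 576 W = 0.576 kW
Runtime = 6 h/week × 10 weeks = 60 h
Energy = 0.576 kW × 60 h = 34.56 kWh
Tier 1 (0–15 kWh): 15 × $0.21 = $3.15
Tier 2 (15–25 kWh): 10 × $0.26 = $2.6
Above 25 kWh: 9.56 × $0.29 = $2.7724
Bill = $8.52

$8.52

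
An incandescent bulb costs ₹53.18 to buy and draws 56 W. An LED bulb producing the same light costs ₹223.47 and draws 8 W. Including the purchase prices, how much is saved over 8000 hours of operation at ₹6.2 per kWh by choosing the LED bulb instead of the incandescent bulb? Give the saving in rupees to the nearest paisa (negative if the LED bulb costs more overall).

incandescent bulb: ₹53.18 + (56/1000) kW × 8000 h × ₹6.2 = ₹53.18 + ₹2777.6 = ₹2830.78
LED bulb: ₹223.47 + (8/1000) kW × 8000 h × ₹6.2 = ₹223.47 + ₹396.8 = ₹620.27
Saving = ₹2830.78 − ₹620.27 = ₹2210.51

₹2210.51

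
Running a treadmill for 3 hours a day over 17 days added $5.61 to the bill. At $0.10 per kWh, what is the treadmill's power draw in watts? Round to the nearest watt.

1100 W

Energy = $5.61 ÷ $0.10/kWh = 56.1 kWh
Runtime = 3 h/day × 17 days = 51 h
Power = 56.1 kWh ÷ 51 h = 1.1 kW = 1100 W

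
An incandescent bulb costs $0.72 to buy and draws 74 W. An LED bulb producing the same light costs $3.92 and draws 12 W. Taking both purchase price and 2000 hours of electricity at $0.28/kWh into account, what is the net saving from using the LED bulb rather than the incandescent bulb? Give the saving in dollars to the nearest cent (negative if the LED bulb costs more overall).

incandescent bulb: $0.72 + (74/1000) kW × 2000 h × $0.28 = $0.72 + $41.44 = $42.16
LED bulb: $3.92 + (12/1000) kW × 2000 h × $0.28 = $3.92 + $6.72 = $10.64
Saving = $42.16 − $10.64 = $31.52

$31.52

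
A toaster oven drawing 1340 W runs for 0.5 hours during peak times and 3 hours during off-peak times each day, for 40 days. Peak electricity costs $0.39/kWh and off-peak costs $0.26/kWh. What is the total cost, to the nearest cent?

$52.26

Peak energy = 1.34 kW × 0.5 h × 40 = 26.8 kWh
Off-peak energy = 1.34 kW × 3 h × 40 = 160.8 kWh
Cost = 26.8 × $0.39 + 160.8 × $0.26 = $10.452 + $41.808 = $52.26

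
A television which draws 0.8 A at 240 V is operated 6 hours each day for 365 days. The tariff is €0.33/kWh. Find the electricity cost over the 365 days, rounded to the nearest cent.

€138.76

Power = 0.8 A × 240 V = 192 W = 0.192 kW
Runtime = 6 h/day × 365 days = 2190 h
Energy = 0.192 kW × 2190 h = 420.48 kWh
Cost = 420.48 kWh × €0.33/kWh = €138.76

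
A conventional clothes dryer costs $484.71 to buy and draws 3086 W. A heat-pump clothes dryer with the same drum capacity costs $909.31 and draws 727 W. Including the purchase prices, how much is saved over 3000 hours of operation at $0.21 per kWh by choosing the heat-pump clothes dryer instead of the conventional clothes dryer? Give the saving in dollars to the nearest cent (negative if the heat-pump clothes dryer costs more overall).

$1061.57

conventional clothes dryer: $484.71 + (3086/1000) kW × 3000 h × $0.21 = $484.71 + $1944.18 = $2428.89
heat-pump clothes dryer: $909.31 + (727/1000) kW × 3000 h × $0.21 = $909.31 + $458.01 = $1367.32
Saving = $2428.89 − $1367.32 = $1061.57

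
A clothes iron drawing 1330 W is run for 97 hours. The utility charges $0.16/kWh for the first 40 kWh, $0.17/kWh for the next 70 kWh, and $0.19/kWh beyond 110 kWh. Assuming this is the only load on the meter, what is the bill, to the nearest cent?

$21.91

Energy = 1.33 kW × 97 h = 129.01 kWh
Tier 1 (0–40 kWh): 40 × $0.16 = $6.4
Tier 2 (40–110 kWh): 70 × $0.17 = $11.9
Above 110 kWh: 19.01 × $0.19 = $3.6119
Bill = $21.91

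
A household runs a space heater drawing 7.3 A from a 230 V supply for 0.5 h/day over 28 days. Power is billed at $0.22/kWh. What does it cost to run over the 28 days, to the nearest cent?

Power = 7.3 A × 230 V = 1679 W = 1.679 kW
Runtime = 0.5 h/day × 28 days = 14 h
Energy = 1.679 kW × 14 h = 23.506 kWh
Cost = 23.506 kWh × $0.22/kWh = $5.17

$5.17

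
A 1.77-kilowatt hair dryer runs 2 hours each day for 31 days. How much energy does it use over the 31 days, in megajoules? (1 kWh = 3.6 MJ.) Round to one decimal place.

Runtime = 2 h/day × 31 days = 62 h
Energy = 1.77 kW × 62 h = 109.74 kWh
= 109.74 × 3.6 MJ = 395.1 MJ

395.1 MJ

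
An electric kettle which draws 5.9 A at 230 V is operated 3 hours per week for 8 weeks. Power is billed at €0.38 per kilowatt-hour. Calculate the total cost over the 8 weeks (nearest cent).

€12.38

Power = 5.9 A × 230 V = 1357 W = 1.357 kW
Runtime = 3 h/week × 8 weeks = 24 h
Energy = 1.357 kW × 24 h = 32.568 kWh
Cost = 32.568 kWh × €0.38/kWh = €12.38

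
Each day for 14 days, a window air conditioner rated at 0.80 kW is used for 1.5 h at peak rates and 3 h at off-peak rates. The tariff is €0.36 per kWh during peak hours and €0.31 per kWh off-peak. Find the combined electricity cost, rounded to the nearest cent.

€16.46

Peak energy = 0.8 kW × 1.5 h × 14 = 16.8 kWh
Off-peak energy = 0.8 kW × 3 h × 14 = 33.6 kWh
Cost = 16.8 × €0.36 + 33.6 × €0.31 = €6.048 + €10.416 = €16.46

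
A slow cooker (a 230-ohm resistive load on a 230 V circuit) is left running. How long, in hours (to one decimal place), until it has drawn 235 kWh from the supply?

1021.7 h

Power = V²/R = 230²/230 = 230 W = 0.23 kW
Hours = 235 kWh ÷ 0.23 kW = 1021.7 h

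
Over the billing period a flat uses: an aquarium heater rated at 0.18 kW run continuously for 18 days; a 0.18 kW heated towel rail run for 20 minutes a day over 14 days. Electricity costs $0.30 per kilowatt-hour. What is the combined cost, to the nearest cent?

aquarium heater: Runtime = 24 h × 18 = 432 h
aquarium heater: 0.18 kW × 432 h = 77.76 kWh
heated towel rail: Runtime = 20 min × 14 = 280 min = 4.666666… h
heated towel rail: 0.18 kW × 4.666666… h = 0.84 kWh
Total energy = 78.6 kWh
Cost = 78.6 × $0.30 = $23.58

$23.58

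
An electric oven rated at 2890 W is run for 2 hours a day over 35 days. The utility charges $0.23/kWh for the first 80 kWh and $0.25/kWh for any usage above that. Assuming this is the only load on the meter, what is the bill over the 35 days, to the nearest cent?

$48.98

Runtime = 2 h/day × 35 days = 70 h
Energy = 2.89 kW × 70 h = 202.3 kWh
Tier 1 (0–80 kWh): 80 × $0.23 = $18.4
Above 80 kWh: 122.3 × $0.25 = $30.575
Bill = $48.98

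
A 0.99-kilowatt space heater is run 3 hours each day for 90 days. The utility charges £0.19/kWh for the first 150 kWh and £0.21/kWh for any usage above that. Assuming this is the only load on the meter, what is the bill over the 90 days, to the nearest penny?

Runtime = 3 h/day × 90 days = 270 h
Energy = 0.99 kW × 270 h = 267.3 kWh
Tier 1 (0–150 kWh): 150 × £0.19 = £28.5
Above 150 kWh: 117.3 × £0.21 = £24.633
Bill = £53.13

£53.13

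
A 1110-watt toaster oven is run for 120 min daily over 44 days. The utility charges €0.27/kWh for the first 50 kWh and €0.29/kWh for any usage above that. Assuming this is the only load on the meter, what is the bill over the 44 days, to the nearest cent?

Runtime = 120 min × 44 = 5280 min = 88 h
Energy = 1.11 kW × 88 h = 97.68 kWh
Tier 1 (0–50 kWh): 50 × €0.27 = €13.5
Above 50 kWh: 47.68 × €0.29 = €13.8272
Bill = €27.33

€27.33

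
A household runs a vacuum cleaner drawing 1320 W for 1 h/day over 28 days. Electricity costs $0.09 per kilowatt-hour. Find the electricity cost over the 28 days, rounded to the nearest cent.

$3.33

Runtime = 1 h/day × 28 days = 28 h
Energy = 1.32 kW × 28 h = 36.96 kWh
Cost = 36.96 kWh × $0.09/kWh = $3.33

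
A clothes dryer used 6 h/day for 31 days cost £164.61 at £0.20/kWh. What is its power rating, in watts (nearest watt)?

4425 W

Energy = £164.61 ÷ £0.20/kWh = 823.05 kWh
Runtime = 6 h/day × 31 days = 186 h
Power = 823.05 kWh ÷ 186 h = 4.425 kW = 4425 W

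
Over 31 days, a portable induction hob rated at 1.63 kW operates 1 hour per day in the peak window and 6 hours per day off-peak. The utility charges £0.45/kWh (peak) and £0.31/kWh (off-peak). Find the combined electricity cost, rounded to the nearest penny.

Peak energy = 1.63 kW × 1 h × 31 = 50.53 kWh
Off-peak energy = 1.63 kW × 6 h × 31 = 303.18 kWh
Cost = 50.53 × £0.45 + 303.18 × £0.31 = £22.7385 + £93.9858 = £116.72

£116.72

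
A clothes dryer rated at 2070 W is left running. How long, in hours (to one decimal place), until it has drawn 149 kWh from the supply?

72.0 h

Hours = 149 kWh ÷ 2.07 kW = 72.0 h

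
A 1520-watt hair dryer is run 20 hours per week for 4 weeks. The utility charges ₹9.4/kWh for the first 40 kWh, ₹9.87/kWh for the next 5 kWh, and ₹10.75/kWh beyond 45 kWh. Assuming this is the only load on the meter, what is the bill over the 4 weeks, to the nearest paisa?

₹1248.80

Runtime = 20 h/week × 4 weeks = 80 h
Energy = 1.52 kW × 80 h = 121.6 kWh
Tier 1 (0–40 kWh): 40 × ₹9.4 = ₹376
Tier 2 (40–45 kWh): 5 × ₹9.87 = ₹49.35
Above 45 kWh: 76.6 × ₹10.75 = ₹823.45
Bill = ₹1248.80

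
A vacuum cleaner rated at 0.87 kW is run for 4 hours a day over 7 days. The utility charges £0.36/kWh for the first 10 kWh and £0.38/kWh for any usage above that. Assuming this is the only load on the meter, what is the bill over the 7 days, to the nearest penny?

Runtime = 4 h/day × 7 days = 28 h
Energy = 0.87 kW × 28 h = 24.36 kWh
Tier 1 (0–10 kWh): 10 × £0.36 = £3.6
Above 10 kWh: 14.36 × £0.38 = £5.4568
Bill = £9.06

£9.06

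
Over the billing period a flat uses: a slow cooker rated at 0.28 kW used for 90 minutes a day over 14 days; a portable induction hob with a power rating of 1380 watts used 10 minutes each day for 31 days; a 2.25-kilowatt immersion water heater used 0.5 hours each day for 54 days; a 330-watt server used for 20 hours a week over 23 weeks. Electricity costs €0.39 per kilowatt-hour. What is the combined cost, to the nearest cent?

€87.97

slow cooker: Runtime = 90 min × 14 = 1260 min = 21 h
slow cooker: 0.28 kW × 21 h = 5.88 kWh
portable induction hob: Runtime = 10 min × 31 = 310 min = 5.166666… h
portable induction hob: 1.38 kW × 5.166666… h = 7.13 kWh
immersion water heater: Runtime = 0.5 h/day × 54 days = 27 h
immersion water heater: 2.25 kW × 27 h = 60.75 kWh
server: Runtime = 20 h/week × 23 weeks = 460 h
server: 0.33 kW × 460 h = 151.8 kWh
Total energy = 225.56 kWh
Cost = 225.56 × €0.39 = €87.97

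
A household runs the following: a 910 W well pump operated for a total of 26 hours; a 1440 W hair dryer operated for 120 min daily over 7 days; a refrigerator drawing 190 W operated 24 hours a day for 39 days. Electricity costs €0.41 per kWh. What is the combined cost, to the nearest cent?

well pump: 0.91 kW × 26 h = 23.66 kWh
hair dryer: Runtime = 120 min × 7 = 840 min = 14 h
hair dryer: 1.44 kW × 14 h = 20.16 kWh
refrigerator: Runtime = 24 h × 39 = 936 h
refrigerator: 0.19 kW × 936 h = 177.84 kWh
Total energy = 221.66 kWh
Cost = 221.66 × €0.41 = €90.88

€90.88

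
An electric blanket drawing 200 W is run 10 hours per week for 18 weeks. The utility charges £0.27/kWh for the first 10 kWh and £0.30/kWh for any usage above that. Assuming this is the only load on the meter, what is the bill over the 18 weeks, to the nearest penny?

£10.50

Runtime = 10 h/week × 18 weeks = 180 h
Energy = 0.2 kW × 180 h = 36 kWh
Tier 1 (0–10 kWh): 10 × £0.27 = £2.7
Above 10 kWh: 26 × £0.30 = £7.8
Bill = £10.50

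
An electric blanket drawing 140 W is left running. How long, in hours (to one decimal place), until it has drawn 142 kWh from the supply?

1014.3 h

Hours = 142 kWh ÷ 0.14 kW = 1014.3 h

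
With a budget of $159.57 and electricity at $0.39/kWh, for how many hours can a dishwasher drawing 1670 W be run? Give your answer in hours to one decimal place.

Energy available = $159.57 ÷ $0.39/kWh = 409.1538 kWh
Hours = 409.1538 kWh ÷ 1.67 kW = 245.0 h

245.0 h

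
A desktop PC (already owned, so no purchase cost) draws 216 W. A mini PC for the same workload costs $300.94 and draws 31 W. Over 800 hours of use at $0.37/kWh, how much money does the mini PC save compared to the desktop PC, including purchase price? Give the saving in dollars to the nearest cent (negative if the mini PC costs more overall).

-$246.18

desktop PC: $0.00 + (216/1000) kW × 800 h × $0.37 = $0.00 + $63.936 = $63.936
mini PC: $300.94 + (31/1000) kW × 800 h × $0.37 = $300.94 + $9.176 = $310.116
Saving = $63.936 − $310.116 = −$246.18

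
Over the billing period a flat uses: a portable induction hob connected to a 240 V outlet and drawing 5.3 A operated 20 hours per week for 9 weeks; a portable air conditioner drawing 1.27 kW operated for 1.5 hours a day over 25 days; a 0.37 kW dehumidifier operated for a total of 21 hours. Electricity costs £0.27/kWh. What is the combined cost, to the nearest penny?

£76.78

portable induction hob: Power = 5.3 A × 240 V = 1272 W = 1.272 kW
portable induction hob: Runtime = 20 h/week × 9 weeks = 180 h
portable induction hob: 1.272 kW × 180 h = 228.96 kWh
portable air conditioner: Runtime = 1.5 h/day × 25 days = 37.5 h
portable air conditioner: 1.27 kW × 37.5 h = 47.625 kWh
dehumidifier: 0.37 kW × 21 h = 7.77 kWh
Total energy = 284.355 kWh
Cost = 284.355 × £0.27 = £76.78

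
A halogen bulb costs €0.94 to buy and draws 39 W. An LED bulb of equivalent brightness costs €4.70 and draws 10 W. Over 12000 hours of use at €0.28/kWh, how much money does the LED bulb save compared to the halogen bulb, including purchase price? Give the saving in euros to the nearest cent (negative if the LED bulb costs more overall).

€93.68

halogen bulb: €0.94 + (39/1000) kW × 12000 h × €0.28 = €0.94 + €131.04 = €131.98
LED bulb: €4.70 + (10/1000) kW × 12000 h × €0.28 = €4.70 + €33.6 = €38.3
Saving = €131.98 − €38.3 = €93.68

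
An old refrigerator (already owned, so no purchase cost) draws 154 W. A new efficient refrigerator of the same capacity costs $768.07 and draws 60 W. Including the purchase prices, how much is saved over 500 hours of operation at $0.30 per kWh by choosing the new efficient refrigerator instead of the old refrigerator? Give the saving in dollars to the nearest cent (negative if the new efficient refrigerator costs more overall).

-$753.97

old refrigerator: $0.00 + (154/1000) kW × 500 h × $0.30 = $0.00 + $23.1 = $23.1
new efficient refrigerator: $768.07 + (60/1000) kW × 500 h × $0.30 = $768.07 + $9 = $777.07
Saving = $23.1 − $777.07 = −$753.97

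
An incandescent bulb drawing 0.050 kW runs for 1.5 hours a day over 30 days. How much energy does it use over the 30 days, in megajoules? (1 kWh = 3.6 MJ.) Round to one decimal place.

8.1 MJ

Runtime = 1.5 h/day × 30 days = 45 h
Energy = 0.05 kW × 45 h = 2.25 kWh
= 2.25 × 3.6 MJ = 8.1 MJ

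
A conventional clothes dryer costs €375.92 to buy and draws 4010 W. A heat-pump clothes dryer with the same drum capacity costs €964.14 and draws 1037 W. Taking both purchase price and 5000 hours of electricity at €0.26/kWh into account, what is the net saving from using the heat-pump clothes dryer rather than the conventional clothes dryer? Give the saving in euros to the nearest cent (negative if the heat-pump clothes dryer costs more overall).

conventional clothes dryer: €375.92 + (4010/1000) kW × 5000 h × €0.26 = €375.92 + €5213 = €5588.92
heat-pump clothes dryer: €964.14 + (1037/1000) kW × 5000 h × €0.26 = €964.14 + €1348.1 = €2312.24
Saving = €5588.92 − €2312.24 = €3276.68

€3276.68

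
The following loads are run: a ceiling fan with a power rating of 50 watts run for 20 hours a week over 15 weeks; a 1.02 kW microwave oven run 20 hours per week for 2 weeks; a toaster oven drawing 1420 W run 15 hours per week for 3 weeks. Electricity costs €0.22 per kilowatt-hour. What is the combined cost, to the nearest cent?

ceiling fan: Runtime = 20 h/week × 15 weeks = 300 h
ceiling fan: 0.05 kW × 300 h = 15 kWh
microwave oven: Runtime = 20 h/week × 2 weeks = 40 h
microwave oven: 1.02 kW × 40 h = 40.8 kWh
toaster oven: Runtime = 15 h/week × 3 weeks = 45 h
toaster oven: 1.42 kW × 45 h = 63.9 kWh
Total energy = 119.7 kWh
Cost = 119.7 × €0.22 = €26.33

€26.33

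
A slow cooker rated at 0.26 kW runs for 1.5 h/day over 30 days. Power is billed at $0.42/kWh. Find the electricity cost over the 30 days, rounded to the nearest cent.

$4.91

Runtime = 1.5 h/day × 30 days = 45 h
Energy = 0.26 kW × 45 h = 11.7 kWh
Cost = 11.7 kWh × $0.42/kWh = $4.91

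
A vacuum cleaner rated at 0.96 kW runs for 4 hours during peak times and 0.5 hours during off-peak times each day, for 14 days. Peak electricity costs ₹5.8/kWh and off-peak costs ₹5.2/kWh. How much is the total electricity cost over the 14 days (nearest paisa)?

Peak energy = 0.96 kW × 4 h × 14 = 53.76 kWh
Off-peak energy = 0.96 kW × 0.5 h × 14 = 6.72 kWh
Cost = 53.76 × ₹5.8 + 6.72 × ₹5.2 = ₹311.808 + ₹34.944 = ₹346.75

₹346.75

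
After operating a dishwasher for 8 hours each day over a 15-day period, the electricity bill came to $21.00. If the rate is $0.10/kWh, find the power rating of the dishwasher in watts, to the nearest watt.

Energy = $21.00 ÷ $0.10/kWh = 210 kWh
Runtime = 8 h/day × 15 days = 120 h
Power = 210 kWh ÷ 120 h = 1.75 kW = 1750 W

1750 W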